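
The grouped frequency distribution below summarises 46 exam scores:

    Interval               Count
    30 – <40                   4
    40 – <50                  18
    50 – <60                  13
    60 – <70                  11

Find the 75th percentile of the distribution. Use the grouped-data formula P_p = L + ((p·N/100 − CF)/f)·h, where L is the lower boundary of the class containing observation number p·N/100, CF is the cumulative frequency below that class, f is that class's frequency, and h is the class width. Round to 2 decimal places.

N = 46; target position k = 75/100 · 46 = 34.5.
Cumulative frequencies: 4, 22, 35, 46.
Observation 34.5 falls in the class 50 – <60.
L = 50, CF = 22, f = 13, h = 10.
P75 = 50 + ((34.5 − 22)/13)·10 = 50 + 9.61538 = 59.6154.

59.62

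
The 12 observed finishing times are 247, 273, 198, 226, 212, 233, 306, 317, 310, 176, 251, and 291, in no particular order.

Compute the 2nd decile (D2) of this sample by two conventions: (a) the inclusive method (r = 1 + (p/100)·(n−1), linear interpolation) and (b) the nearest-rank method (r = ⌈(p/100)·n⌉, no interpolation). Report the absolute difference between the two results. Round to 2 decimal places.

Sorted: 176, 198, 212, 226, 233, 247, 251, 273, 291, 306, 310, 317.
n = 12.
(a) r = 3.2; between ranks 3 (212) and 4 (226): 214.8.
(b) the nearest-rank method: rank 3 → 212.
|214.8 − 212| = 2.8.

2.80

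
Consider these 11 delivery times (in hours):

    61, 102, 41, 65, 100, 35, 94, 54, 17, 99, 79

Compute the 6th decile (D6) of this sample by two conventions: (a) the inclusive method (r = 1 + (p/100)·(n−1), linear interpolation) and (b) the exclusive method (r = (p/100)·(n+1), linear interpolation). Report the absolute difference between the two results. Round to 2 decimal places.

Sorted: 17, 35, 41, 54, 61, 65, 79, 94, 99, 100, 102.
n = 11.
(a) r = 7 → value at rank 7 = 79.
(b) r = 7.2; between ranks 7 (79) and 8 (94): 82.
|79 − 82| = 3.

3.00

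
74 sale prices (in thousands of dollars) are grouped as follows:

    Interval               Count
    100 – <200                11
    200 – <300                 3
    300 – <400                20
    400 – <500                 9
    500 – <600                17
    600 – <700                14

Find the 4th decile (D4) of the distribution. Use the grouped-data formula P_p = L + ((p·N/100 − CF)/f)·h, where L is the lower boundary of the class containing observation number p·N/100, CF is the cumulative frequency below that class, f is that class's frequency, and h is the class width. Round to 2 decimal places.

378.00

N = 74; target position k = 40/100 · 74 = 29.6.
Cumulative frequencies: 11, 14, 34, 43, 60, 74.
Observation 29.6 falls in the class 300 – <400.
L = 300, CF = 14, f = 20, h = 100.
P40 = 300 + ((29.6 − 14)/20)·100 = 300 + 78 = 378.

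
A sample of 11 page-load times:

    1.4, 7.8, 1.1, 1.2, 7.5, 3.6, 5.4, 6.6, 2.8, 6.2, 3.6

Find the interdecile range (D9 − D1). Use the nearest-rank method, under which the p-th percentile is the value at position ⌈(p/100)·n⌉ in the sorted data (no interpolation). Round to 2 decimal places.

6.30

Sorted: 1.1, 1.2, 1.4, 2.8, 3.6, 3.6, 5.4, 6.2, 6.6, 7.5, 7.8.
n = 11.
P10: rank ⌈10/100·11⌉ = 2 → 1.2.
P90: rank ⌈90/100·11⌉ = 10 → 7.5.
Difference: 7.5 − 1.2 = 6.3.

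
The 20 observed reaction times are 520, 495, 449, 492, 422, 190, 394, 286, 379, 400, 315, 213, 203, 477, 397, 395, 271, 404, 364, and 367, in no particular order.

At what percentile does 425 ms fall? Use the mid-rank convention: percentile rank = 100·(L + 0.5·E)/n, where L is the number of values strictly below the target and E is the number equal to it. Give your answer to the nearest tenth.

Sorted: 190, 203, 213, 271, 286, 315, 364, 367, 379, 394, 395, 397, 400, 404, 422, 449, 477, 492, 495, 520.
Count below 425: L = 15; count equal: E = 0; n = 20.
Percentile rank = 100·(15 + 0.5·0)/20 = 100·15/20 = 75.

75.0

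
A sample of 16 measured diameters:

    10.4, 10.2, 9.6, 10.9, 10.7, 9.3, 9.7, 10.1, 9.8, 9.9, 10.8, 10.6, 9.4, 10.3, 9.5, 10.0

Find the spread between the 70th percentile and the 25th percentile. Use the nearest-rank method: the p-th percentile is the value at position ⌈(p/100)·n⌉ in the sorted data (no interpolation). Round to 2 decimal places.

Sorted: 9.3, 9.4, 9.5, 9.6, 9.7, 9.8, 9.9, 10.0, 10.1, 10.2, 10.3, 10.4, 10.6, 10.7, 10.8, 10.9.
n = 16.
P25: rank ⌈25/100·16⌉ = 4 → 9.6.
P70: rank ⌈70/100·16⌉ = 12 → 10.4.
Difference: 10.4 − 9.6 = 0.8.

0.80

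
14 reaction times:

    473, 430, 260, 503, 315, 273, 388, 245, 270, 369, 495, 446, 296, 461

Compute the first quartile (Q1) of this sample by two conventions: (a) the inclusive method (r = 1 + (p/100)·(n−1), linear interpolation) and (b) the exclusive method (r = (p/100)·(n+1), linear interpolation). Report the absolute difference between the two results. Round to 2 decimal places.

6.50

Sorted: 245, 260, 270, 273, 296, 315, 369, 388, 430, 446, 461, 473, 495, 503.
n = 14.
(a) r = 4.25; between ranks 4 (273) and 5 (296): 278.75.
(b) r = 3.75; between ranks 3 (270) and 4 (273): 272.25.
|278.75 − 272.25| = 6.5.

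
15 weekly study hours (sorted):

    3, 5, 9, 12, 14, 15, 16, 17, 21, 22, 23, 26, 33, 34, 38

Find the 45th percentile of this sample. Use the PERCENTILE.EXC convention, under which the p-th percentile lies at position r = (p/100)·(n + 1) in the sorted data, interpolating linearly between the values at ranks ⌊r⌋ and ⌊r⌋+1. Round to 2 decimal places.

16.20

n = 15.
r = (45/100)·(15 + 1) = 7.2.
Rank 7 is 16 and rank 8 is 17.
Interpolate: 16 + 0.2·(17 − 16) = 16 + 0.2·1 = 16.2.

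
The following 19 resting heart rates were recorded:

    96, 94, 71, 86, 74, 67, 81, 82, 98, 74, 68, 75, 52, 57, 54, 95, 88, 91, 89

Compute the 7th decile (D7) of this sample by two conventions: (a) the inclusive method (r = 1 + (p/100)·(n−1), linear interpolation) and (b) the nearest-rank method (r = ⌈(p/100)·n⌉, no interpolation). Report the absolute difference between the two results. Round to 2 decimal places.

Sorted: 52, 54, 57, 67, 68, 71, 74, 74, 75, 81, 82, 86, 88, 89, 91, 94, 95, 96, 98.
n = 19.
(a) r = 13.6; between ranks 13 (88) and 14 (89): 88.6.
(b) the nearest-rank method: rank 14 → 89.
|88.6 − 89| = 0.4.

0.40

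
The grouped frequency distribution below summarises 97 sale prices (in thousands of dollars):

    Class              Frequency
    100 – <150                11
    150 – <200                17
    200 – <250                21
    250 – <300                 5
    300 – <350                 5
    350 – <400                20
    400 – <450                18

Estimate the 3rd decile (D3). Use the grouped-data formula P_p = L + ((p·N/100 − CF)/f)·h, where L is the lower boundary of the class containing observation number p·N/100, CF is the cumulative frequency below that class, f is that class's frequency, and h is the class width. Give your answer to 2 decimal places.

202.62

N = 97; target position k = 30/100 · 97 = 29.1.
Cumulative frequencies: 11, 28, 49, 54, 59, 79, 97.
Observation 29.1 falls in the class 200 – <250.
L = 200, CF = 28, f = 21, h = 50.
P30 = 200 + ((29.1 − 28)/21)·50 = 200 + 2.61905 = 202.619.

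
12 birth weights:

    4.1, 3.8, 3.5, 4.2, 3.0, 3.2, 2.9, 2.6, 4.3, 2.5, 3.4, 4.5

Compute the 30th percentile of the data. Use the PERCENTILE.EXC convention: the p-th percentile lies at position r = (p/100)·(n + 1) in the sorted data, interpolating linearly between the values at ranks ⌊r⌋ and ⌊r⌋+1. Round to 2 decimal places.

Sorted: 2.5, 2.6, 2.9, 3.0, 3.2, 3.4, 3.5, 3.8, 4.1, 4.2, 4.3, 4.5.
n = 12.
r = (30/100)·(12 + 1) = 3.9.
Rank 3 is 2.9 and rank 4 is 3.0.
Interpolate: 2.9 + 0.9·(3.0 − 2.9) = 2.9 + 0.9·0.1 = 2.99.

2.99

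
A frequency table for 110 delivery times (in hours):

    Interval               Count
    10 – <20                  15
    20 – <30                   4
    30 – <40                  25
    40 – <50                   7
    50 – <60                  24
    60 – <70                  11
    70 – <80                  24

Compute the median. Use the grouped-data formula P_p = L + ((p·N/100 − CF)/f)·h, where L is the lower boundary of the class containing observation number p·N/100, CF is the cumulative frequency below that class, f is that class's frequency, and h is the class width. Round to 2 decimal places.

51.67

N = 110; target position k = 50/100 · 110 = 55.
Cumulative frequencies: 15, 19, 44, 51, 75, 86, 110.
Observation 55 falls in the class 50 – <60.
L = 50, CF = 51, f = 24, h = 10.
P50 = 50 + ((55 − 51)/24)·10 = 50 + 1.66667 = 51.6667.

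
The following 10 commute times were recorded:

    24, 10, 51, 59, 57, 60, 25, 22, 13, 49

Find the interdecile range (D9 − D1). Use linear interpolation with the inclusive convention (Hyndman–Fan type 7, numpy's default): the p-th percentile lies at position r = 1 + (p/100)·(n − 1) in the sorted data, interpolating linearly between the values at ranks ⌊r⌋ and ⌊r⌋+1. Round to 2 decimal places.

Sorted: 10, 13, 22, 24, 25, 49, 51, 57, 59, 60.
n = 10.
P10: r = 1.9; ranks 1–2 are 10, 13; interpolating gives 12.7.
P90: r = 9.1; ranks 9–10 are 59, 60; interpolating gives 59.1.
Difference: 59.1 − 12.7 = 46.4.

46.40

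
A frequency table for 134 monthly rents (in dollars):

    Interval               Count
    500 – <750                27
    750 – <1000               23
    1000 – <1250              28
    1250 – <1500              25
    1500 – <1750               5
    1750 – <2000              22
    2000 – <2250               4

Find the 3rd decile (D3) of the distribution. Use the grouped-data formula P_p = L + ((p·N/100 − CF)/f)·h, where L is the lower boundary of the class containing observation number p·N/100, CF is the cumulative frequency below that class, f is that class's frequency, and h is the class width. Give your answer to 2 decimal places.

893.48

N = 134; target position k = 30/100 · 134 = 40.2.
Cumulative frequencies: 27, 50, 78, 103, 108, 130, 134.
Observation 40.2 falls in the class 750 – <1000.
L = 750, CF = 27, f = 23, h = 250.
P30 = 750 + ((40.2 − 27)/23)·250 = 750 + 143.478 = 893.478.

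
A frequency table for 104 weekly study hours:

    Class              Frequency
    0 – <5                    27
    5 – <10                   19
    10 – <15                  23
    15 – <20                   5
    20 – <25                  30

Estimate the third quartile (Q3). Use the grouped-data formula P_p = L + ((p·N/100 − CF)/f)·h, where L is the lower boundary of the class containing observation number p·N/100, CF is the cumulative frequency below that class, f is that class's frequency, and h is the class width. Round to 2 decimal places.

20.67

N = 104; target position k = 75/100 · 104 = 78.
Cumulative frequencies: 27, 46, 69, 74, 104.
Observation 78 falls in the class 20 – <25.
L = 20, CF = 74, f = 30, h = 5.
P75 = 20 + ((78 − 74)/30)·5 = 20 + 0.666667 = 20.6667.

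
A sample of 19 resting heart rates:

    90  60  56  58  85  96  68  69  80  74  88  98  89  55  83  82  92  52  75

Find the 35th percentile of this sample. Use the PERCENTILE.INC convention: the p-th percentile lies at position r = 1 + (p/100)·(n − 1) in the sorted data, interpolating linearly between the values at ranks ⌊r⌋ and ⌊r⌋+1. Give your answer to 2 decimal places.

Sorted: 52, 55, 56, 58, 60, 68, 69, 74, 75, 80, 82, 83, 85, 88, 89, 90, 92, 96, 98.
n = 19.
r = 1 + (35/100)·(19 − 1) = 1 + 6.3 = 7.3.
Rank 7 is 69 and rank 8 is 74.
Interpolate: 69 + 0.3·(74 − 69) = 69 + 0.3·5 = 70.5.

70.50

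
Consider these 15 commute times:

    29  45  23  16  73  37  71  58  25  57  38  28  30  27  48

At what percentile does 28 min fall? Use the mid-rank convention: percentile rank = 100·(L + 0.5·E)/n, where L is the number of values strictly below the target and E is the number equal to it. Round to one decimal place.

Sorted: 16, 23, 25, 27, 28, 29, 30, 37, 38, 45, 48, 57, 58, 71, 73.
Count below 28: L = 4; count equal: E = 1; n = 15.
Percentile rank = 100·(4 + 0.5·1)/15 = 100·4.5/15 = 30.

30.0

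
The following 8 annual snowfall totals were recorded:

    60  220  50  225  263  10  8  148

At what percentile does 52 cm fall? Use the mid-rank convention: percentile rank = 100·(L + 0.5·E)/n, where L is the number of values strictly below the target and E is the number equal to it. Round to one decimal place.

37.5

Sorted: 8, 10, 50, 60, 148, 220, 225, 263.
Count below 52: L = 3; count equal: E = 0; n = 8.
Percentile rank = 100·(3 + 0.5·0)/8 = 100·3/8 = 37.5.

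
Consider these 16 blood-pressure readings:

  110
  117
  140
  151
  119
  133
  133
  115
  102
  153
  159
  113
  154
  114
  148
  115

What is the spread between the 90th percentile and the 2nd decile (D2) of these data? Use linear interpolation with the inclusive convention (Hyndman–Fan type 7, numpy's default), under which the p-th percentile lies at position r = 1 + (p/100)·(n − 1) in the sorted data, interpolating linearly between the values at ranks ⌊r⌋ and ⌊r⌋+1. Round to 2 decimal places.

39.50

Sorted: 102, 110, 113, 114, 115, 115, 117, 119, 133, 133, 140, 148, 151, 153, 154, 159.
n = 16.
P20: r = 4 (integer) → 114.
P90: r = 14.5; ranks 14–15 are 153, 154; interpolating gives 153.5.
Difference: 153.5 − 114 = 39.5.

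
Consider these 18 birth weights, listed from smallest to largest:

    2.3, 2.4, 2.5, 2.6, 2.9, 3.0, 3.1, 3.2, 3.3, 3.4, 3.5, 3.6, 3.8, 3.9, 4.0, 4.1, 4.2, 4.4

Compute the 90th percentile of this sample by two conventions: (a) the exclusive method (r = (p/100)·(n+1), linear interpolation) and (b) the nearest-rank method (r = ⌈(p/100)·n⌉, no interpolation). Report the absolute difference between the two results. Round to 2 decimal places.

0.02

n = 18.
(a) r = 17.1; between ranks 17 (4.2) and 18 (4.4): 4.22.
(b) the nearest-rank method: rank 17 → 4.2.
|4.22 − 4.2| = 0.02.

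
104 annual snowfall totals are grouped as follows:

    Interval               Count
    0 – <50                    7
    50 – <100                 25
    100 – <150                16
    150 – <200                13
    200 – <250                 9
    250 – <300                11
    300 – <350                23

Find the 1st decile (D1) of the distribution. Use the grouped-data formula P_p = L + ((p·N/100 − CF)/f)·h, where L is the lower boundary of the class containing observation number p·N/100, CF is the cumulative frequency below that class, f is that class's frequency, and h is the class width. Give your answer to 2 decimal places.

N = 104; target position k = 10/100 · 104 = 10.4.
Cumulative frequencies: 7, 32, 48, 61, 70, 81, 104.
Observation 10.4 falls in the class 50 – <100.
L = 50, CF = 7, f = 25, h = 50.
P10 = 50 + ((10.4 − 7)/25)·50 = 50 + 6.8 = 56.8.

56.80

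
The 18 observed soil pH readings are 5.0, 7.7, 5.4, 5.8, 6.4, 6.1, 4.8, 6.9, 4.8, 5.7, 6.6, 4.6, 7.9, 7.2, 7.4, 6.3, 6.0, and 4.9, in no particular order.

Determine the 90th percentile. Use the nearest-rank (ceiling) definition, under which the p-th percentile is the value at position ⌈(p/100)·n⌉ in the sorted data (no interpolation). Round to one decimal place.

7.7

Sorted: 4.6, 4.8, 4.8, 4.9, 5.0, 5.4, 5.7, 5.8, 6.0, 6.1, 6.3, 6.4, 6.6, 6.9, 7.2, 7.4, 7.7, 7.9.
n = 18.
Position = ⌈90/100 · 18⌉ = ⌈16.2⌉ = 17.
The value at rank 17 is 7.7.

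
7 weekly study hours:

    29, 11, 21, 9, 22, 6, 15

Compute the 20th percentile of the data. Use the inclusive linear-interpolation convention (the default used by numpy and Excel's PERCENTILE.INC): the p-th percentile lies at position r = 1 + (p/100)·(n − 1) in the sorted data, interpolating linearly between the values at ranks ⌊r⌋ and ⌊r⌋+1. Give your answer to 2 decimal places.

Sorted: 6, 9, 11, 15, 21, 22, 29.
n = 7.
r = 1 + (20/100)·(7 − 1) = 1 + 1.2 = 2.2.
Rank 2 is 9 and rank 3 is 11.
Interpolate: 9 + 0.2·(11 − 9) = 9 + 0.2·2 = 9.4.

9.40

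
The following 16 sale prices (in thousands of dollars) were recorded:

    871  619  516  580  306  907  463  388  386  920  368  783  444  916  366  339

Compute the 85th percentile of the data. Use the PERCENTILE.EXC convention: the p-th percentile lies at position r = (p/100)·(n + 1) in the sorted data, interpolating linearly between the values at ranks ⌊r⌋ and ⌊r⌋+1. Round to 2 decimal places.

911.05

Sorted: 306, 339, 366, 368, 386, 388, 444, 463, 516, 580, 619, 783, 871, 907, 916, 920.
n = 16.
r = (85/100)·(16 + 1) = 14.45.
Rank 14 is 907 and rank 15 is 916.
Interpolate: 907 + 0.45·(916 − 907) = 907 + 0.45·9 = 911.05.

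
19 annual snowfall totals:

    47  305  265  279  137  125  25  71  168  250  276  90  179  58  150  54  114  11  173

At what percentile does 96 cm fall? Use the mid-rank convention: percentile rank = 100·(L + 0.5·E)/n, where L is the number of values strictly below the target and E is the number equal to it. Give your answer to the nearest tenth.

Sorted: 11, 25, 47, 54, 58, 71, 90, 114, 125, 137, 150, 168, 173, 179, 250, 265, 276, 279, 305.
Count below 96: L = 7; count equal: E = 0; n = 19.
Percentile rank = 100·(7 + 0.5·0)/19 = 100·7/19 = 36.84.

36.8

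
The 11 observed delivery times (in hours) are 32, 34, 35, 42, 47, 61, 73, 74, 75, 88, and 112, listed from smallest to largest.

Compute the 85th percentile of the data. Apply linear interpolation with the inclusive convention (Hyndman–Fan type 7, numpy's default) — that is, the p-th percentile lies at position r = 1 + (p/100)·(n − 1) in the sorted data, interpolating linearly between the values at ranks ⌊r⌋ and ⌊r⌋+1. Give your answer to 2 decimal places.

81.50

n = 11.
r = 1 + (85/100)·(11 − 1) = 1 + 8.5 = 9.5.
Rank 9 is 75 and rank 10 is 88.
Interpolate: 75 + 0.5·(88 − 75) = 75 + 0.5·13 = 81.5.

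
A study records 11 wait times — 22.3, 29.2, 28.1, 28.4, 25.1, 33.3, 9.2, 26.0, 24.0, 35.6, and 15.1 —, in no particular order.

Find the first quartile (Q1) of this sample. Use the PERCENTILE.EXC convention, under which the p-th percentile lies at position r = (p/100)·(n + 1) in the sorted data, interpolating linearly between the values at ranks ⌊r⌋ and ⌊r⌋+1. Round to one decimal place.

22.3

Sorted: 9.2, 15.1, 22.3, 24.0, 25.1, 26.0, 28.1, 28.4, 29.2, 33.3, 35.6.
n = 11.
r = (25/100)·(11 + 1) = 3.
r is an integer, so P25 is the value at rank 3: 22.3.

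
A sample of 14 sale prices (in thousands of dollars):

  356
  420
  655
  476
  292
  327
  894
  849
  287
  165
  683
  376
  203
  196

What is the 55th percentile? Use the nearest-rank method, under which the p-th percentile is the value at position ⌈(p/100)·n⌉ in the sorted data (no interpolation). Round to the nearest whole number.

376

Sorted: 165, 196, 203, 287, 292, 327, 356, 376, 420, 476, 655, 683, 849, 894.
n = 14.
Position = ⌈55/100 · 14⌉ = ⌈7.7⌉ = 8.
The value at rank 8 is 376.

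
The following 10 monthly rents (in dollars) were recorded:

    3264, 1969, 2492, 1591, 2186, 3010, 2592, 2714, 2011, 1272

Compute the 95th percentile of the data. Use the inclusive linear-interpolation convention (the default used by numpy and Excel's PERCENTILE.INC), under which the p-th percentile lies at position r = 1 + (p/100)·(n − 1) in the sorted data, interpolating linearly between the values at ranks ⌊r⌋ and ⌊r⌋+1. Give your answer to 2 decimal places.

Sorted: 1272, 1591, 1969, 2011, 2186, 2492, 2592, 2714, 3010, 3264.
n = 10.
r = 1 + (95/100)·(10 − 1) = 1 + 8.55 = 9.55.
Rank 9 is 3010 and rank 10 is 3264.
Interpolate: 3010 + 0.55·(3264 − 3010) = 3010 + 0.55·254 = 3149.7.

3149.70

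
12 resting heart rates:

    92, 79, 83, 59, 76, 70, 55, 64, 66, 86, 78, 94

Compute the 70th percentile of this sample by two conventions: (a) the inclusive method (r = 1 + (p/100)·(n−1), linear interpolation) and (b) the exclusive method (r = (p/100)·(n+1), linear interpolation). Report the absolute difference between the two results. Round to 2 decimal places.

Sorted: 55, 59, 64, 66, 70, 76, 78, 79, 83, 86, 92, 94.
n = 12.
(a) r = 8.7; between ranks 8 (79) and 9 (83): 81.8.
(b) r = 9.1; between ranks 9 (83) and 10 (86): 83.3.
|81.8 − 83.3| = 1.5.

1.50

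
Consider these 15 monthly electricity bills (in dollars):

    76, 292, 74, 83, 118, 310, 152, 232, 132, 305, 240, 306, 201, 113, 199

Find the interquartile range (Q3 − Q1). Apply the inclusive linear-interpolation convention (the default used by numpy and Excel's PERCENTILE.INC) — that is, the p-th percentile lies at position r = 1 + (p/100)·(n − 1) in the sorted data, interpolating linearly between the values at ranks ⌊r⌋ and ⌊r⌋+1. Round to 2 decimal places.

150.50

Sorted: 74, 76, 83, 113, 118, 132, 152, 199, 201, 232, 240, 292, 305, 306, 310.
n = 15.
P25: r = 4.5; ranks 4–5 are 113, 118; interpolating gives 115.5.
P75: r = 11.5; ranks 11–12 are 240, 292; interpolating gives 266.
Difference: 266 − 115.5 = 150.5.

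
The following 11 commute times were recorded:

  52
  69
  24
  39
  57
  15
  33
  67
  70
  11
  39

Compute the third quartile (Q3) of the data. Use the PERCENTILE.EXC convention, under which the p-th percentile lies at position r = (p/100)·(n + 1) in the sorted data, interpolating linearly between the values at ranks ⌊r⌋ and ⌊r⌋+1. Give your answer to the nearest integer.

Sorted: 11, 15, 24, 33, 39, 39, 52, 57, 67, 69, 70.
n = 11.
r = (75/100)·(11 + 1) = 9.
r is an integer, so P75 is the value at rank 9: 67.

67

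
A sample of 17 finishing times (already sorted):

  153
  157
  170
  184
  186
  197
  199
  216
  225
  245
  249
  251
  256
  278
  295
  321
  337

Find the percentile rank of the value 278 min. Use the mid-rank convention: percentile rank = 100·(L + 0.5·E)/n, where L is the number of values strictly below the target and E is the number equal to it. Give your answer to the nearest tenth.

Count below 278: L = 13; count equal: E = 1; n = 17.
Percentile rank = 100·(13 + 0.5·1)/17 = 100·13.5/17 = 79.41.

79.4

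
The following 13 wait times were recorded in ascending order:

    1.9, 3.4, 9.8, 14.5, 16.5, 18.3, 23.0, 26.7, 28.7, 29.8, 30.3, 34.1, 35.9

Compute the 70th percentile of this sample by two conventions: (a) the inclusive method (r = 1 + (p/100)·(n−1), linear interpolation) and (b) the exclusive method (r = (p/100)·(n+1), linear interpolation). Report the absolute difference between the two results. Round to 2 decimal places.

0.44

n = 13.
(a) r = 9.4; between ranks 9 (28.7) and 10 (29.8): 29.14.
(b) r = 9.8; between ranks 9 (28.7) and 10 (29.8): 29.58.
|29.14 − 29.58| = 0.44.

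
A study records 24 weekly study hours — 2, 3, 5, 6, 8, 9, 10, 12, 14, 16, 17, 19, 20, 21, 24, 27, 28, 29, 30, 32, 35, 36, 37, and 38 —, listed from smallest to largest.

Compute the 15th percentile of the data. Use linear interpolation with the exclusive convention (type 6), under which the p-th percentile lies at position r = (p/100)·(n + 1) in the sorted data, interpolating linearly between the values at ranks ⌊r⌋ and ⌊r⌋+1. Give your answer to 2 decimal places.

5.75

n = 24.
r = (15/100)·(24 + 1) = 3.75.
Rank 3 is 5 and rank 4 is 6.
Interpolate: 5 + 0.75·(6 − 5) = 5 + 0.75·1 = 5.75.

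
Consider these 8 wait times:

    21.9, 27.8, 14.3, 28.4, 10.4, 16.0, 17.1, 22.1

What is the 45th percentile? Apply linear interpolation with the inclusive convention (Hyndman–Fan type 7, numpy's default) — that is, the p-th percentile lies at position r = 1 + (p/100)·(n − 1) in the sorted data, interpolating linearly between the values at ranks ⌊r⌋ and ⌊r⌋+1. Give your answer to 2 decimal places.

17.82

Sorted: 10.4, 14.3, 16.0, 17.1, 21.9, 22.1, 27.8, 28.4.
n = 8.
r = 1 + (45/100)·(8 − 1) = 1 + 3.15 = 4.15.
Rank 4 is 17.1 and rank 5 is 21.9.
Interpolate: 17.1 + 0.15·(21.9 − 17.1) = 17.1 + 0.15·4.8 = 17.82.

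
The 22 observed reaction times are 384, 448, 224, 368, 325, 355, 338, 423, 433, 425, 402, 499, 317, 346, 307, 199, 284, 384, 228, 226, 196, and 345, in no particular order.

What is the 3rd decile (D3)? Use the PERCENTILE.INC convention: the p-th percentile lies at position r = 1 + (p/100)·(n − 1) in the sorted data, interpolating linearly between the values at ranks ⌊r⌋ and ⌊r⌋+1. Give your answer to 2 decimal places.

310.00

Sorted: 196, 199, 224, 226, 228, 284, 307, 317, 325, 338, 345, 346, 355, 368, 384, 384, 402, 423, 425, 433, 448, 499.
n = 22.
r = 1 + (30/100)·(22 − 1) = 1 + 6.3 = 7.3.
Rank 7 is 307 and rank 8 is 317.
Interpolate: 307 + 0.3·(317 − 307) = 307 + 0.3·10 = 310.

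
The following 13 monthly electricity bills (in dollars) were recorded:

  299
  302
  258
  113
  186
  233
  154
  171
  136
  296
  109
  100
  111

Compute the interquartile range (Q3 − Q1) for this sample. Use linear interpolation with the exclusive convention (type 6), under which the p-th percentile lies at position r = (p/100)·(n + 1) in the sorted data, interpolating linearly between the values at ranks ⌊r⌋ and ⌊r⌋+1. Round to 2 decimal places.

165.00

Sorted: 100, 109, 111, 113, 136, 154, 171, 186, 233, 258, 296, 299, 302.
n = 13.
P25: r = 3.5; ranks 3–4 are 111, 113; interpolating gives 112.
P75: r = 10.5; ranks 10–11 are 258, 296; interpolating gives 277.
Difference: 277 − 112 = 165.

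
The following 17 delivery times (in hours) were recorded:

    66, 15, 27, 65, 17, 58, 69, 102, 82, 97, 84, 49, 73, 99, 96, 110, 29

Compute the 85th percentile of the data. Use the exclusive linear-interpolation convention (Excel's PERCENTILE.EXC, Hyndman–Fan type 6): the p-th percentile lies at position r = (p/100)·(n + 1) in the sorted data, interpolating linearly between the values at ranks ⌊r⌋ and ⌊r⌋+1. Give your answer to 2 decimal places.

99.90

Sorted: 15, 17, 27, 29, 49, 58, 65, 66, 69, 73, 82, 84, 96, 97, 99, 102, 110.
n = 17.
r = (85/100)·(17 + 1) = 15.3.
Rank 15 is 99 and rank 16 is 102.
Interpolate: 99 + 0.3·(102 − 99) = 99 + 0.3·3 = 99.9.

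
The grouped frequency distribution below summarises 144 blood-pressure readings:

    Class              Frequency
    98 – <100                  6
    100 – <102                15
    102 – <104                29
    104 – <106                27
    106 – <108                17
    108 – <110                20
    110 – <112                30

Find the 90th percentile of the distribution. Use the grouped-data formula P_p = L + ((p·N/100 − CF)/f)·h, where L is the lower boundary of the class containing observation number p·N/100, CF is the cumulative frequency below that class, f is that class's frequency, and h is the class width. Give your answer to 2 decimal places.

111.04

N = 144; target position k = 90/100 · 144 = 129.6.
Cumulative frequencies: 6, 21, 50, 77, 94, 114, 144.
Observation 129.6 falls in the class 110 – <112.
L = 110, CF = 114, f = 30, h = 2.
P90 = 110 + ((129.6 − 114)/30)·2 = 110 + 1.04 = 111.04.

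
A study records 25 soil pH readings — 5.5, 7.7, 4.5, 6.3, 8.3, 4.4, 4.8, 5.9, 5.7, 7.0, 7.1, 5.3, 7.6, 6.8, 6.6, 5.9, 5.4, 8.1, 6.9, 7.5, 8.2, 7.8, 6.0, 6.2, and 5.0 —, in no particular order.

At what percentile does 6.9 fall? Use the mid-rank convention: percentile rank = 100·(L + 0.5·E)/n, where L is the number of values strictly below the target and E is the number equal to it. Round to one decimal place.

62.0

Sorted: 4.4, 4.5, 4.8, 5.0, 5.3, 5.4, 5.5, 5.7, 5.9, 5.9, 6.0, 6.2, 6.3, 6.6, 6.8, 6.9, 7.0, 7.1, 7.5, 7.6, 7.7, 7.8, 8.1, 8.2, 8.3.
Count below 6.9: L = 15; count equal: E = 1; n = 25.
Percentile rank = 100·(15 + 0.5·1)/25 = 100·15.5/25 = 62.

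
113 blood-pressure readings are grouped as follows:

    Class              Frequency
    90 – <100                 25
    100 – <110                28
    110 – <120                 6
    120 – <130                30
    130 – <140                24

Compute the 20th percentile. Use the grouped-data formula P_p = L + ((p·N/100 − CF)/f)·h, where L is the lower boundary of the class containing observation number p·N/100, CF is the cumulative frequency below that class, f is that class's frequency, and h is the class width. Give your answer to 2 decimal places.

N = 113; target position k = 20/100 · 113 = 22.6.
Cumulative frequencies: 25, 53, 59, 89, 113.
Observation 22.6 falls in the class 90 – <100.
L = 90, CF = 0, f = 25, h = 10.
P20 = 90 + ((22.6 − 0)/25)·10 = 90 + 9.04 = 99.04.

99.04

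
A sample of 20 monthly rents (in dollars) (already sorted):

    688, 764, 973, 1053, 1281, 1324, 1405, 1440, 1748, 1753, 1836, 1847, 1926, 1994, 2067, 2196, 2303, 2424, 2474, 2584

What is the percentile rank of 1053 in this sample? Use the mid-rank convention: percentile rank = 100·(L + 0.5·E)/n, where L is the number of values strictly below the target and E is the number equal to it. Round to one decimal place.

Count below 1053: L = 3; count equal: E = 1; n = 20.
Percentile rank = 100·(3 + 0.5·1)/20 = 100·3.5/20 = 17.5.

17.5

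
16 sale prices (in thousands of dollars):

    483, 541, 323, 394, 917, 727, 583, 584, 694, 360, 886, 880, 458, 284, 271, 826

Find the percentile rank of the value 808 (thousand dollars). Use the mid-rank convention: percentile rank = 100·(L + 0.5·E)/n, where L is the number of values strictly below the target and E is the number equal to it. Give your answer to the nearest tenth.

Sorted: 271, 284, 323, 360, 394, 458, 483, 541, 583, 584, 694, 727, 826, 880, 886, 917.
Count below 808: L = 12; count equal: E = 0; n = 16.
Percentile rank = 100·(12 + 0.5·0)/16 = 100·12/16 = 75.

75.0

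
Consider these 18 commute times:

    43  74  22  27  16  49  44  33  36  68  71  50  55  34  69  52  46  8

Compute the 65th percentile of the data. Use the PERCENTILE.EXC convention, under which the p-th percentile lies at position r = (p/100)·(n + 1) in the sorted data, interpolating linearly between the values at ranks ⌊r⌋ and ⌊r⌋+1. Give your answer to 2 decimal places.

50.70

Sorted: 8, 16, 22, 27, 33, 34, 36, 43, 44, 46, 49, 50, 52, 55, 68, 69, 71, 74.
n = 18.
r = (65/100)·(18 + 1) = 12.35.
Rank 12 is 50 and rank 13 is 52.
Interpolate: 50 + 0.35·(52 − 50) = 50 + 0.35·2 = 50.7.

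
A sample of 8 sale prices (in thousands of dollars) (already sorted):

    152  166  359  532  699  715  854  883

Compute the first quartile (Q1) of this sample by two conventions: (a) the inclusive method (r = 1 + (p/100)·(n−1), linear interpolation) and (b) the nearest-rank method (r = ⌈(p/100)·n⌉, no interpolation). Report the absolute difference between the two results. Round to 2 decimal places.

n = 8.
(a) r = 2.75; between ranks 2 (166) and 3 (359): 310.75.
(b) the nearest-rank method: rank 2 → 166.
|310.75 − 166| = 144.75.

144.75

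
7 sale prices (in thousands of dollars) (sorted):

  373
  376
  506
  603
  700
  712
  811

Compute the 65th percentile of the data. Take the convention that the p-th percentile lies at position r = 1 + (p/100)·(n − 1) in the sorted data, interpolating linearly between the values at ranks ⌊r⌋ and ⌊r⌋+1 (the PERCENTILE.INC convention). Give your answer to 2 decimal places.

n = 7.
r = 1 + (65/100)·(7 − 1) = 1 + 3.9 = 4.9.
Rank 4 is 603 and rank 5 is 700.
Interpolate: 603 + 0.9·(700 − 603) = 603 + 0.9·97 = 690.3.

690.30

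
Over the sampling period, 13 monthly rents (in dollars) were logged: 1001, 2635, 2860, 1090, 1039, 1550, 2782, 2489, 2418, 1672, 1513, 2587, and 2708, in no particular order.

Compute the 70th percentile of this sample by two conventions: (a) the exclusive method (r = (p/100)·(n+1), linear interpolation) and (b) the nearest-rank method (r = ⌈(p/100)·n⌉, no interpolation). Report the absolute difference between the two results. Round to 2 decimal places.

Sorted: 1001, 1039, 1090, 1513, 1550, 1672, 2418, 2489, 2587, 2635, 2708, 2782, 2860.
n = 13.
(a) r = 9.8; between ranks 9 (2587) and 10 (2635): 2625.4.
(b) the nearest-rank method: rank 10 → 2635.
|2625.4 − 2635| = 9.6.

9.60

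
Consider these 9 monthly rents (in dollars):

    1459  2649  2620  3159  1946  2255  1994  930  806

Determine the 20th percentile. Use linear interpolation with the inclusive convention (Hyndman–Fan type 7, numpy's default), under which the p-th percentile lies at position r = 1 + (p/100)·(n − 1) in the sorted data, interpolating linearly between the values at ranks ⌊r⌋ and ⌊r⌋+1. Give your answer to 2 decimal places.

Sorted: 806, 930, 1459, 1946, 1994, 2255, 2620, 2649, 3159.
n = 9.
r = 1 + (20/100)·(9 − 1) = 1 + 1.6 = 2.6.
Rank 2 is 930 and rank 3 is 1459.
Interpolate: 930 + 0.6·(1459 − 930) = 930 + 0.6·529 = 1247.4.

1247.40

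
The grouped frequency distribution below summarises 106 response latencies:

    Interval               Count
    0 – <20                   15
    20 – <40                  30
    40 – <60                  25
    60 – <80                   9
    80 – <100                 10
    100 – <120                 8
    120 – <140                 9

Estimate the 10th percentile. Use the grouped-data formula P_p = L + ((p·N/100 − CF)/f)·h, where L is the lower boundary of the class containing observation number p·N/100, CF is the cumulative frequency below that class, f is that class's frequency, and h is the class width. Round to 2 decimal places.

N = 106; target position k = 10/100 · 106 = 10.6.
Cumulative frequencies: 15, 45, 70, 79, 89, 97, 106.
Observation 10.6 falls in the class 0 – <20.
L = 0, CF = 0, f = 15, h = 20.
P10 = 0 + ((10.6 − 0)/15)·20 = 0 + 14.1333 = 14.1333.

14.13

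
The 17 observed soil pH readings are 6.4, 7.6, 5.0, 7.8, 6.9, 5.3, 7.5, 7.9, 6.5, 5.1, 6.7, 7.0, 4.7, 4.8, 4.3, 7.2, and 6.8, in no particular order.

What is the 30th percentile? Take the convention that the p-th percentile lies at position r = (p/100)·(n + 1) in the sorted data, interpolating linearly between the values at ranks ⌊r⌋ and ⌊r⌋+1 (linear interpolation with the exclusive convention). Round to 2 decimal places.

5.18

Sorted: 4.3, 4.7, 4.8, 5.0, 5.1, 5.3, 6.4, 6.5, 6.7, 6.8, 6.9, 7.0, 7.2, 7.5, 7.6, 7.8, 7.9.
n = 17.
r = (30/100)·(17 + 1) = 5.4.
Rank 5 is 5.1 and rank 6 is 5.3.
Interpolate: 5.1 + 0.4·(5.3 − 5.1) = 5.1 + 0.4·0.2 = 5.18.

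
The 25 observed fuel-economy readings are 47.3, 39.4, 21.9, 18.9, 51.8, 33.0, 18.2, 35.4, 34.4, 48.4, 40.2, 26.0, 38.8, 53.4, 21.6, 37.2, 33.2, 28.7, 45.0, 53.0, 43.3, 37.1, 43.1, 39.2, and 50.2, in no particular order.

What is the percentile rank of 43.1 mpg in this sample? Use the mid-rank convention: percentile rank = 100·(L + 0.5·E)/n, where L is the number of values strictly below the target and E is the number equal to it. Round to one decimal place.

66.0

Sorted: 18.2, 18.9, 21.6, 21.9, 26.0, 28.7, 33.0, 33.2, 34.4, 35.4, 37.1, 37.2, 38.8, 39.2, 39.4, 40.2, 43.1, 43.3, 45.0, 47.3, 48.4, 50.2, 51.8, 53.0, 53.4.
Count below 43.1: L = 16; count equal: E = 1; n = 25.
Percentile rank = 100·(16 + 0.5·1)/25 = 100·16.5/25 = 66.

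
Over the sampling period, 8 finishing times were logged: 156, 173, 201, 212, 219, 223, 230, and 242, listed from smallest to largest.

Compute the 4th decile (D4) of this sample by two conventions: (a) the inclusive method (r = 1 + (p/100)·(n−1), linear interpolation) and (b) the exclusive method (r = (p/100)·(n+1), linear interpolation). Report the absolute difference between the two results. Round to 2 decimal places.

2.20

n = 8.
(a) r = 3.8; between ranks 3 (201) and 4 (212): 209.8.
(b) r = 3.6; between ranks 3 (201) and 4 (212): 207.6.
|209.8 − 207.6| = 2.2.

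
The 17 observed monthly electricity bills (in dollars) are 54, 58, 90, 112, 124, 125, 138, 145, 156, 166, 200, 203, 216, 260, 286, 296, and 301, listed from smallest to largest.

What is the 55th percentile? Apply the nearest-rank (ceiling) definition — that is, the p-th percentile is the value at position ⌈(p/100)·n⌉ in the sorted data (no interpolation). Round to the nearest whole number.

n = 17.
Position = ⌈55/100 · 17⌉ = ⌈9.35⌉ = 10.
The value at rank 10 is 166.

166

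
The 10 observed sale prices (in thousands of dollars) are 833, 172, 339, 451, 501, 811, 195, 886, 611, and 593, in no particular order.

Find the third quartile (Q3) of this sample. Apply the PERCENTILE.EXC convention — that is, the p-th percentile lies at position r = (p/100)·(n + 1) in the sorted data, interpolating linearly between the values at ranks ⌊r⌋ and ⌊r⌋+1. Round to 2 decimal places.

816.50

Sorted: 172, 195, 339, 451, 501, 593, 611, 811, 833, 886.
n = 10.
r = (75/100)·(10 + 1) = 8.25.
Rank 8 is 811 and rank 9 is 833.
Interpolate: 811 + 0.25·(833 − 811) = 811 + 0.25·22 = 816.5.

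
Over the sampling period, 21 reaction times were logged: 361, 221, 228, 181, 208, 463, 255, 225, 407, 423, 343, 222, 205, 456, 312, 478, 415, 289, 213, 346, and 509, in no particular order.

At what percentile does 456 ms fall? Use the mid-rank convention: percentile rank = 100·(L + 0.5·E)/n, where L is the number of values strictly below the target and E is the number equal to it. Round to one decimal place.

83.3

Sorted: 181, 205, 208, 213, 221, 222, 225, 228, 255, 289, 312, 343, 346, 361, 407, 415, 423, 456, 463, 478, 509.
Count below 456: L = 17; count equal: E = 1; n = 21.
Percentile rank = 100·(17 + 0.5·1)/21 = 100·17.5/21 = 83.33.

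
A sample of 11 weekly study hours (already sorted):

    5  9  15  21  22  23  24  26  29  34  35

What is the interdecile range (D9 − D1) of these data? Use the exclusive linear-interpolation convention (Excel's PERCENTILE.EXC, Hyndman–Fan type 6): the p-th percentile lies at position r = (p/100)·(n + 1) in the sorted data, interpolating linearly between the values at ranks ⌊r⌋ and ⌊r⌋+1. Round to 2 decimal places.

29.00

n = 11.
P10: r = 1.2; ranks 1–2 are 5, 9; interpolating gives 5.8.
P90: r = 10.8; ranks 10–11 are 34, 35; interpolating gives 34.8.
Difference: 34.8 − 5.8 = 29.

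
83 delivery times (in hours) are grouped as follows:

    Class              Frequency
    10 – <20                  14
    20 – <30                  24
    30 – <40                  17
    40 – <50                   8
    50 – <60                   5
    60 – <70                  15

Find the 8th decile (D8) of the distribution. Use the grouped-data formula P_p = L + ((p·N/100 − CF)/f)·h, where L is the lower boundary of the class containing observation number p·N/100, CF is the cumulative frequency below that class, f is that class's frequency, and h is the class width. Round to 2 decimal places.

N = 83; target position k = 80/100 · 83 = 66.4.
Cumulative frequencies: 14, 38, 55, 63, 68, 83.
Observation 66.4 falls in the class 50 – <60.
L = 50, CF = 63, f = 5, h = 10.
P80 = 50 + ((66.4 − 63)/5)·10 = 50 + 6.8 = 56.8.

56.80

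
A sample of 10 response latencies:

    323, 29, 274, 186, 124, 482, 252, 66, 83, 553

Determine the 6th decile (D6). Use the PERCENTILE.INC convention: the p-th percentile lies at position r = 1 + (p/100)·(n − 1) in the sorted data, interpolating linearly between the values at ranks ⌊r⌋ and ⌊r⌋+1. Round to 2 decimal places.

Sorted: 29, 66, 83, 124, 186, 252, 274, 323, 482, 553.
n = 10.
r = 1 + (60/100)·(10 − 1) = 1 + 5.4 = 6.4.
Rank 6 is 252 and rank 7 is 274.
Interpolate: 252 + 0.4·(274 − 252) = 252 + 0.4·22 = 260.8.

260.80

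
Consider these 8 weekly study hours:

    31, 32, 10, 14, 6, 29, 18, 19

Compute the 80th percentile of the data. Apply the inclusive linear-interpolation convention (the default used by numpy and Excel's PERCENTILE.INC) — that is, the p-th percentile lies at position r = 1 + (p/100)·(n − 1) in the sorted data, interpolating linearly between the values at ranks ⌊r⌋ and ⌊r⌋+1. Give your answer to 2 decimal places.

30.20

Sorted: 6, 10, 14, 18, 19, 29, 31, 32.
n = 8.
r = 1 + (80/100)·(8 − 1) = 1 + 5.6 = 6.6.
Rank 6 is 29 and rank 7 is 31.
Interpolate: 29 + 0.6·(31 − 29) = 29 + 0.6·2 = 30.2.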